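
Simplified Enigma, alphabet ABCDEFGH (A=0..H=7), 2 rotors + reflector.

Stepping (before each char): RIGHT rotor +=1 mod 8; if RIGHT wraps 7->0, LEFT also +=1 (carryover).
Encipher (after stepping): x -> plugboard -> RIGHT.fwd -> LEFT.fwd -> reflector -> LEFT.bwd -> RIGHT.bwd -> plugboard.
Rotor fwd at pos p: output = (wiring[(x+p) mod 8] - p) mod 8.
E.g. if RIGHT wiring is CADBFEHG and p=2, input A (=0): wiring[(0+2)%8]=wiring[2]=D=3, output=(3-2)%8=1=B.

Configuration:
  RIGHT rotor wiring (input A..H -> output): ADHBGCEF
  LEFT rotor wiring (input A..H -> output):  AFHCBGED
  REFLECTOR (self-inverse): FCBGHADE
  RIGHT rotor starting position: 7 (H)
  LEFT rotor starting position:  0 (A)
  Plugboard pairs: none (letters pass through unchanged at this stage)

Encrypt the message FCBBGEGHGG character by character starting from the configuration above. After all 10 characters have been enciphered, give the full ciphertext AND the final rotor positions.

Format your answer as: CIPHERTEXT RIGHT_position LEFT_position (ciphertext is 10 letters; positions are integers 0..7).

Answer: EHDHEFBBHD 1 2

Derivation:
Char 1 ('F'): step: R->0, L->1 (L advanced); F->plug->F->R->C->L->B->refl->C->L'->G->R'->E->plug->E
Char 2 ('C'): step: R->1, L=1; C->plug->C->R->A->L->E->refl->H->L'->H->R'->H->plug->H
Char 3 ('B'): step: R->2, L=1; B->plug->B->R->H->L->H->refl->E->L'->A->R'->D->plug->D
Char 4 ('B'): step: R->3, L=1; B->plug->B->R->D->L->A->refl->F->L'->E->R'->H->plug->H
Char 5 ('G'): step: R->4, L=1; G->plug->G->R->D->L->A->refl->F->L'->E->R'->E->plug->E
Char 6 ('E'): step: R->5, L=1; E->plug->E->R->G->L->C->refl->B->L'->C->R'->F->plug->F
Char 7 ('G'): step: R->6, L=1; G->plug->G->R->A->L->E->refl->H->L'->H->R'->B->plug->B
Char 8 ('H'): step: R->7, L=1; H->plug->H->R->F->L->D->refl->G->L'->B->R'->B->plug->B
Char 9 ('G'): step: R->0, L->2 (L advanced); G->plug->G->R->E->L->C->refl->B->L'->F->R'->H->plug->H
Char 10 ('G'): step: R->1, L=2; G->plug->G->R->E->L->C->refl->B->L'->F->R'->D->plug->D
Final: ciphertext=EHDHEFBBHD, RIGHT=1, LEFT=2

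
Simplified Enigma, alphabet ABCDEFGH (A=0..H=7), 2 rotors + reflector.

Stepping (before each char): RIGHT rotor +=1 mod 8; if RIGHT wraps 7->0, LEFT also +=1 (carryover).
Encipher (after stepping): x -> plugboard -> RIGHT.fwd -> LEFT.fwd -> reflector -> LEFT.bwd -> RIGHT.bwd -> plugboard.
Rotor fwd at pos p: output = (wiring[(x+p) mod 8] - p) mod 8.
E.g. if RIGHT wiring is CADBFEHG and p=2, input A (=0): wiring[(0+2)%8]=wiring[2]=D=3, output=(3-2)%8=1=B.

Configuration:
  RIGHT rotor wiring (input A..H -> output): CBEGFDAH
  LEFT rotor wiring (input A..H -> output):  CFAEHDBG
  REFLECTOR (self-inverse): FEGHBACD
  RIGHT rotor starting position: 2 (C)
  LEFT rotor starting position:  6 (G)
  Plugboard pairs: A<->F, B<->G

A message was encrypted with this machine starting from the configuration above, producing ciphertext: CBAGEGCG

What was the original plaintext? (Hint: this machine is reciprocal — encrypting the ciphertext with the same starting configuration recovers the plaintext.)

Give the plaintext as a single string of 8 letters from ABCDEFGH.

Char 1 ('C'): step: R->3, L=6; C->plug->C->R->A->L->D->refl->H->L'->D->R'->A->plug->F
Char 2 ('B'): step: R->4, L=6; B->plug->G->R->A->L->D->refl->H->L'->D->R'->D->plug->D
Char 3 ('A'): step: R->5, L=6; A->plug->F->R->H->L->F->refl->A->L'->B->R'->G->plug->B
Char 4 ('G'): step: R->6, L=6; G->plug->B->R->B->L->A->refl->F->L'->H->R'->G->plug->B
Char 5 ('E'): step: R->7, L=6; E->plug->E->R->H->L->F->refl->A->L'->B->R'->H->plug->H
Char 6 ('G'): step: R->0, L->7 (L advanced); G->plug->B->R->B->L->D->refl->H->L'->A->R'->G->plug->B
Char 7 ('C'): step: R->1, L=7; C->plug->C->R->F->L->A->refl->F->L'->E->R'->D->plug->D
Char 8 ('G'): step: R->2, L=7; G->plug->B->R->E->L->F->refl->A->L'->F->R'->F->plug->A

Answer: FDBBHBDA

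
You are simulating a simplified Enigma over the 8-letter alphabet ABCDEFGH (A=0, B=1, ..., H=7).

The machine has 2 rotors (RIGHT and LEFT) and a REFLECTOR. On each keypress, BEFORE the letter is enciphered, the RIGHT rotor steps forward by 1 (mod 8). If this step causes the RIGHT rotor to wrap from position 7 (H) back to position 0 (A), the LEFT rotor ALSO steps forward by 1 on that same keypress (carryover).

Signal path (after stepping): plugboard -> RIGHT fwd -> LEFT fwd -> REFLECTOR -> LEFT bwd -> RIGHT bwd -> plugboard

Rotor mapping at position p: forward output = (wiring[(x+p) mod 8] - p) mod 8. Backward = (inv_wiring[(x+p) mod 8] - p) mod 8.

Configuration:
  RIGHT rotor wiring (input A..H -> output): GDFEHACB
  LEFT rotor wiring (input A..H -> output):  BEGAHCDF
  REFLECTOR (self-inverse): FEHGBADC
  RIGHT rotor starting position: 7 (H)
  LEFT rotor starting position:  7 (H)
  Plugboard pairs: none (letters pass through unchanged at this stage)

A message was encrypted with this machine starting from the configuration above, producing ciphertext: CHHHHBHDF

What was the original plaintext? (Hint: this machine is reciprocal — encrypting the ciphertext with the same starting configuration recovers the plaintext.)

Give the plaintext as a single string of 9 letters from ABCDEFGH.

Answer: DBEEGCFAB

Derivation:
Char 1 ('C'): step: R->0, L->0 (L advanced); C->plug->C->R->F->L->C->refl->H->L'->E->R'->D->plug->D
Char 2 ('H'): step: R->1, L=0; H->plug->H->R->F->L->C->refl->H->L'->E->R'->B->plug->B
Char 3 ('H'): step: R->2, L=0; H->plug->H->R->B->L->E->refl->B->L'->A->R'->E->plug->E
Char 4 ('H'): step: R->3, L=0; H->plug->H->R->C->L->G->refl->D->L'->G->R'->E->plug->E
Char 5 ('H'): step: R->4, L=0; H->plug->H->R->A->L->B->refl->E->L'->B->R'->G->plug->G
Char 6 ('B'): step: R->5, L=0; B->plug->B->R->F->L->C->refl->H->L'->E->R'->C->plug->C
Char 7 ('H'): step: R->6, L=0; H->plug->H->R->C->L->G->refl->D->L'->G->R'->F->plug->F
Char 8 ('D'): step: R->7, L=0; D->plug->D->R->G->L->D->refl->G->L'->C->R'->A->plug->A
Char 9 ('F'): step: R->0, L->1 (L advanced); F->plug->F->R->A->L->D->refl->G->L'->D->R'->B->plug->B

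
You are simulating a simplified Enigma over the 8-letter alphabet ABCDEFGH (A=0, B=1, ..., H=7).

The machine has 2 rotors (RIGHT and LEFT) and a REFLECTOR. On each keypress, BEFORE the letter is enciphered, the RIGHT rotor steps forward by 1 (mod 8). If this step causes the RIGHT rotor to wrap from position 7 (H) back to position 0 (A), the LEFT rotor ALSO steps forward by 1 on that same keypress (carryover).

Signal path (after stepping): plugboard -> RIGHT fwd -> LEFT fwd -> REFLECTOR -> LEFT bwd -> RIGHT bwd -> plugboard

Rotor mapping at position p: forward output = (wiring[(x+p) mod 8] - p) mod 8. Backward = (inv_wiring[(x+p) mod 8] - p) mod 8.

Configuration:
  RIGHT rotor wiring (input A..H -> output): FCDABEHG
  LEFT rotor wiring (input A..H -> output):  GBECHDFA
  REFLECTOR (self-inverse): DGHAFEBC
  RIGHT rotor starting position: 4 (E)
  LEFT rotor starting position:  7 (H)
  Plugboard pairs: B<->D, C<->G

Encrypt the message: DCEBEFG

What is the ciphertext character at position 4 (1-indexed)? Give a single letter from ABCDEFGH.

Char 1 ('D'): step: R->5, L=7; D->plug->B->R->C->L->C->refl->H->L'->B->R'->C->plug->G
Char 2 ('C'): step: R->6, L=7; C->plug->G->R->D->L->F->refl->E->L'->G->R'->H->plug->H
Char 3 ('E'): step: R->7, L=7; E->plug->E->R->B->L->H->refl->C->L'->C->R'->F->plug->F
Char 4 ('B'): step: R->0, L->0 (L advanced); B->plug->D->R->A->L->G->refl->B->L'->B->R'->E->plug->E

E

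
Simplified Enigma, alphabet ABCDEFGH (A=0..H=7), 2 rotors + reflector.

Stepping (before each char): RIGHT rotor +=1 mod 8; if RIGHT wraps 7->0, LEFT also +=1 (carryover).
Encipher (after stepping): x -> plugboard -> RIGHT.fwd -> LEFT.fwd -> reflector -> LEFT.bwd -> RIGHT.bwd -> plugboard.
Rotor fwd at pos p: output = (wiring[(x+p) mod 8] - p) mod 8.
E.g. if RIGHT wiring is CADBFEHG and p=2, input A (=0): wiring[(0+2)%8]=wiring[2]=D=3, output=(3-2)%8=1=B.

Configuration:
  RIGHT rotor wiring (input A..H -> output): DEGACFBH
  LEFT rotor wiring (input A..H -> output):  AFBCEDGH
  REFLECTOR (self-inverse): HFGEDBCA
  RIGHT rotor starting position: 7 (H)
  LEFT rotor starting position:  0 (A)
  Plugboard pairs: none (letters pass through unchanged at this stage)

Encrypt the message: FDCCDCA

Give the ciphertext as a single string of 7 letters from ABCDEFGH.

Char 1 ('F'): step: R->0, L->1 (L advanced); F->plug->F->R->F->L->F->refl->B->L'->C->R'->E->plug->E
Char 2 ('D'): step: R->1, L=1; D->plug->D->R->B->L->A->refl->H->L'->H->R'->C->plug->C
Char 3 ('C'): step: R->2, L=1; C->plug->C->R->A->L->E->refl->D->L'->D->R'->D->plug->D
Char 4 ('C'): step: R->3, L=1; C->plug->C->R->C->L->B->refl->F->L'->F->R'->A->plug->A
Char 5 ('D'): step: R->4, L=1; D->plug->D->R->D->L->D->refl->E->L'->A->R'->F->plug->F
Char 6 ('C'): step: R->5, L=1; C->plug->C->R->C->L->B->refl->F->L'->F->R'->H->plug->H
Char 7 ('A'): step: R->6, L=1; A->plug->A->R->D->L->D->refl->E->L'->A->R'->E->plug->E

Answer: ECDAFHE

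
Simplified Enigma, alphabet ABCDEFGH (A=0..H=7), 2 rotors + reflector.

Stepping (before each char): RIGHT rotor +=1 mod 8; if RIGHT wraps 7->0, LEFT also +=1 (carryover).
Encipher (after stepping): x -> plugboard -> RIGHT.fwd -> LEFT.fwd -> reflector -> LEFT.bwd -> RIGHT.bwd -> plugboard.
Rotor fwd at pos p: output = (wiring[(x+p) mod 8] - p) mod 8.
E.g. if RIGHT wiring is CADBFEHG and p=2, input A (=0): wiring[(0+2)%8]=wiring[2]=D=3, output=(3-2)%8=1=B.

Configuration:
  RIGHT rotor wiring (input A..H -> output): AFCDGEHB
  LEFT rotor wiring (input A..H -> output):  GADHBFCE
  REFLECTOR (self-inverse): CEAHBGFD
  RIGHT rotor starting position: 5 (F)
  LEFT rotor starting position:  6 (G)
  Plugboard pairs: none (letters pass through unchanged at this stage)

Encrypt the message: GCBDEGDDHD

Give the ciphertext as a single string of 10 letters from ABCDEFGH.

Char 1 ('G'): step: R->6, L=6; G->plug->G->R->A->L->E->refl->B->L'->F->R'->F->plug->F
Char 2 ('C'): step: R->7, L=6; C->plug->C->R->G->L->D->refl->H->L'->H->R'->F->plug->F
Char 3 ('B'): step: R->0, L->7 (L advanced); B->plug->B->R->F->L->C->refl->A->L'->E->R'->F->plug->F
Char 4 ('D'): step: R->1, L=7; D->plug->D->R->F->L->C->refl->A->L'->E->R'->A->plug->A
Char 5 ('E'): step: R->2, L=7; E->plug->E->R->F->L->C->refl->A->L'->E->R'->C->plug->C
Char 6 ('G'): step: R->3, L=7; G->plug->G->R->C->L->B->refl->E->L'->D->R'->B->plug->B
Char 7 ('D'): step: R->4, L=7; D->plug->D->R->F->L->C->refl->A->L'->E->R'->E->plug->E
Char 8 ('D'): step: R->5, L=7; D->plug->D->R->D->L->E->refl->B->L'->C->R'->B->plug->B
Char 9 ('H'): step: R->6, L=7; H->plug->H->R->G->L->G->refl->F->L'->A->R'->G->plug->G
Char 10 ('D'): step: R->7, L=7; D->plug->D->R->D->L->E->refl->B->L'->C->R'->A->plug->A

Answer: FFFACBEBGA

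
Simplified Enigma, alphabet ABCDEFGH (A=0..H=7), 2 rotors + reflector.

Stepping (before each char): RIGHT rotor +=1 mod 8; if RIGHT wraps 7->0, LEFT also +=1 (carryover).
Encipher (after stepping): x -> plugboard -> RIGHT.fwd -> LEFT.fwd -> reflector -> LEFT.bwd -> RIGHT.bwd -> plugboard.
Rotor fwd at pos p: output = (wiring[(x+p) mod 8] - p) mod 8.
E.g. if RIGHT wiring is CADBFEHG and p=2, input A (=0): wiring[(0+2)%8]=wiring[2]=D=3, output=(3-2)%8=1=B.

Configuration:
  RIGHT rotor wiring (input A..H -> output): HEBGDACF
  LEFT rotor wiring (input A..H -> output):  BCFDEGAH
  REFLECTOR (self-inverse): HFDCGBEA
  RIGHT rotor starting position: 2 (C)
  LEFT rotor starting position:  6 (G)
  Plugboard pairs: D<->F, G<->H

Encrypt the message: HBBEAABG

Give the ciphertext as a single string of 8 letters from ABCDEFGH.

Char 1 ('H'): step: R->3, L=6; H->plug->G->R->B->L->B->refl->F->L'->F->R'->C->plug->C
Char 2 ('B'): step: R->4, L=6; B->plug->B->R->E->L->H->refl->A->L'->H->R'->A->plug->A
Char 3 ('B'): step: R->5, L=6; B->plug->B->R->F->L->F->refl->B->L'->B->R'->G->plug->H
Char 4 ('E'): step: R->6, L=6; E->plug->E->R->D->L->E->refl->G->L'->G->R'->D->plug->F
Char 5 ('A'): step: R->7, L=6; A->plug->A->R->G->L->G->refl->E->L'->D->R'->H->plug->G
Char 6 ('A'): step: R->0, L->7 (L advanced); A->plug->A->R->H->L->B->refl->F->L'->F->R'->H->plug->G
Char 7 ('B'): step: R->1, L=7; B->plug->B->R->A->L->A->refl->H->L'->G->R'->H->plug->G
Char 8 ('G'): step: R->2, L=7; G->plug->H->R->C->L->D->refl->C->L'->B->R'->C->plug->C

Answer: CAHFGGGC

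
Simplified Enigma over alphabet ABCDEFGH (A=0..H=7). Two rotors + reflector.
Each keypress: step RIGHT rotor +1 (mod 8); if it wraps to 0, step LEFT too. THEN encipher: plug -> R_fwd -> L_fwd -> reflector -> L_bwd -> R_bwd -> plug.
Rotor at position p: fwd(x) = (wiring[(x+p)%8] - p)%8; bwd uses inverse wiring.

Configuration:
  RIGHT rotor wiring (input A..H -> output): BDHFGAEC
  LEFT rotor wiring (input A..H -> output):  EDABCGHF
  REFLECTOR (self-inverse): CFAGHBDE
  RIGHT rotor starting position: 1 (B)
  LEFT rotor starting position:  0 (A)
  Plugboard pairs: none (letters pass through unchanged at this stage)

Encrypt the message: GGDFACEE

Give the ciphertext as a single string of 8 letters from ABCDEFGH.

Answer: BFCDGBAD

Derivation:
Char 1 ('G'): step: R->2, L=0; G->plug->G->R->H->L->F->refl->B->L'->D->R'->B->plug->B
Char 2 ('G'): step: R->3, L=0; G->plug->G->R->A->L->E->refl->H->L'->G->R'->F->plug->F
Char 3 ('D'): step: R->4, L=0; D->plug->D->R->G->L->H->refl->E->L'->A->R'->C->plug->C
Char 4 ('F'): step: R->5, L=0; F->plug->F->R->C->L->A->refl->C->L'->E->R'->D->plug->D
Char 5 ('A'): step: R->6, L=0; A->plug->A->R->G->L->H->refl->E->L'->A->R'->G->plug->G
Char 6 ('C'): step: R->7, L=0; C->plug->C->R->E->L->C->refl->A->L'->C->R'->B->plug->B
Char 7 ('E'): step: R->0, L->1 (L advanced); E->plug->E->R->G->L->E->refl->H->L'->B->R'->A->plug->A
Char 8 ('E'): step: R->1, L=1; E->plug->E->R->H->L->D->refl->G->L'->F->R'->D->plug->D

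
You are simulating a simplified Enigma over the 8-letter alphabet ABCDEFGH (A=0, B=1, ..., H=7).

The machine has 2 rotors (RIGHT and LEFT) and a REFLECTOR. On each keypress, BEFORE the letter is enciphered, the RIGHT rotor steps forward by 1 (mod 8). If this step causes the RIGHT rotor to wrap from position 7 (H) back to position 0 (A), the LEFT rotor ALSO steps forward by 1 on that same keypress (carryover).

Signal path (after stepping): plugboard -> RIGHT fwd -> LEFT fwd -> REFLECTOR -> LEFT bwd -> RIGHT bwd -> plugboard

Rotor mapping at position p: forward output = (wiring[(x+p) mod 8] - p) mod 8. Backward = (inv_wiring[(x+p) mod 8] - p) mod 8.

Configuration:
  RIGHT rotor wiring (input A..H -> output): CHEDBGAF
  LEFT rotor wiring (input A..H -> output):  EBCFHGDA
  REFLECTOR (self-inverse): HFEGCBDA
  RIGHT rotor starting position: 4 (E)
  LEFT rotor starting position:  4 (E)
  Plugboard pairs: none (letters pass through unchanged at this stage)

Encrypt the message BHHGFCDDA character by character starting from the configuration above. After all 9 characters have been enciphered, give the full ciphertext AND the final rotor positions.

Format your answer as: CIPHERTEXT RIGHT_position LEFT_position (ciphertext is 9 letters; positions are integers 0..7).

Char 1 ('B'): step: R->5, L=4; B->plug->B->R->D->L->E->refl->C->L'->B->R'->A->plug->A
Char 2 ('H'): step: R->6, L=4; H->plug->H->R->A->L->D->refl->G->L'->G->R'->E->plug->E
Char 3 ('H'): step: R->7, L=4; H->plug->H->R->B->L->C->refl->E->L'->D->R'->B->plug->B
Char 4 ('G'): step: R->0, L->5 (L advanced); G->plug->G->R->A->L->B->refl->F->L'->F->R'->H->plug->H
Char 5 ('F'): step: R->1, L=5; F->plug->F->R->H->L->C->refl->E->L'->E->R'->G->plug->G
Char 6 ('C'): step: R->2, L=5; C->plug->C->R->H->L->C->refl->E->L'->E->R'->D->plug->D
Char 7 ('D'): step: R->3, L=5; D->plug->D->R->F->L->F->refl->B->L'->A->R'->A->plug->A
Char 8 ('D'): step: R->4, L=5; D->plug->D->R->B->L->G->refl->D->L'->C->R'->B->plug->B
Char 9 ('A'): step: R->5, L=5; A->plug->A->R->B->L->G->refl->D->L'->C->R'->E->plug->E
Final: ciphertext=AEBHGDABE, RIGHT=5, LEFT=5

Answer: AEBHGDABE 5 5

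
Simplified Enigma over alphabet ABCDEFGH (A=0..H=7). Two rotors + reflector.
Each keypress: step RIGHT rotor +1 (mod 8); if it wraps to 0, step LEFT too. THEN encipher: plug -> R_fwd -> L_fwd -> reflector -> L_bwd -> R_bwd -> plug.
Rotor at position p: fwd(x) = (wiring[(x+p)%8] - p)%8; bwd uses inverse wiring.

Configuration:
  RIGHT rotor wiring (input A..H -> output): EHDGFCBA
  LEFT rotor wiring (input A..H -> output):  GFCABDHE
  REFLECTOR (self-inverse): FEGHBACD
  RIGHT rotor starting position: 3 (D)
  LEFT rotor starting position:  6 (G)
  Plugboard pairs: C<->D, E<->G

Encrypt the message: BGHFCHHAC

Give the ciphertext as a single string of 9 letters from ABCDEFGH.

Answer: FCFEAGEFB

Derivation:
Char 1 ('B'): step: R->4, L=6; B->plug->B->R->G->L->D->refl->H->L'->D->R'->F->plug->F
Char 2 ('G'): step: R->5, L=6; G->plug->E->R->C->L->A->refl->F->L'->H->R'->D->plug->C
Char 3 ('H'): step: R->6, L=6; H->plug->H->R->E->L->E->refl->B->L'->A->R'->F->plug->F
Char 4 ('F'): step: R->7, L=6; F->plug->F->R->G->L->D->refl->H->L'->D->R'->G->plug->E
Char 5 ('C'): step: R->0, L->7 (L advanced); C->plug->D->R->G->L->E->refl->B->L'->E->R'->A->plug->A
Char 6 ('H'): step: R->1, L=7; H->plug->H->R->D->L->D->refl->H->L'->B->R'->E->plug->G
Char 7 ('H'): step: R->2, L=7; H->plug->H->R->F->L->C->refl->G->L'->C->R'->G->plug->E
Char 8 ('A'): step: R->3, L=7; A->plug->A->R->D->L->D->refl->H->L'->B->R'->F->plug->F
Char 9 ('C'): step: R->4, L=7; C->plug->D->R->E->L->B->refl->E->L'->G->R'->B->plug->B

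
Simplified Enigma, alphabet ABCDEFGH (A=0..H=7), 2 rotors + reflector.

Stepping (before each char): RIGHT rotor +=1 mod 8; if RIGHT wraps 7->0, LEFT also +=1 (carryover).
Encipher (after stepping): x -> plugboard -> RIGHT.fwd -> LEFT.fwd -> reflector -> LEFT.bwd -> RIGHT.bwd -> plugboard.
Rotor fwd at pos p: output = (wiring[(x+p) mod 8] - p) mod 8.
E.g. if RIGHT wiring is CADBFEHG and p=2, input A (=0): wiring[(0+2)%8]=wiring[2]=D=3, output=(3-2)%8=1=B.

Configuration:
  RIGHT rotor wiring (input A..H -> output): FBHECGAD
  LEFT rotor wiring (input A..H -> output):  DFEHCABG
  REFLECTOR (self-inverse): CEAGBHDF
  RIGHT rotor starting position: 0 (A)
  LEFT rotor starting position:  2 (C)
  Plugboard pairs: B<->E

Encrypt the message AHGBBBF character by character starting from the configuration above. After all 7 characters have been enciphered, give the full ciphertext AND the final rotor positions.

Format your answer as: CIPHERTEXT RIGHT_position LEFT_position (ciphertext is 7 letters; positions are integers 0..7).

Char 1 ('A'): step: R->1, L=2; A->plug->A->R->A->L->C->refl->A->L'->C->R'->G->plug->G
Char 2 ('H'): step: R->2, L=2; H->plug->H->R->H->L->D->refl->G->L'->D->R'->G->plug->G
Char 3 ('G'): step: R->3, L=2; G->plug->G->R->G->L->B->refl->E->L'->F->R'->D->plug->D
Char 4 ('B'): step: R->4, L=2; B->plug->E->R->B->L->F->refl->H->L'->E->R'->C->plug->C
Char 5 ('B'): step: R->5, L=2; B->plug->E->R->E->L->H->refl->F->L'->B->R'->A->plug->A
Char 6 ('B'): step: R->6, L=2; B->plug->E->R->B->L->F->refl->H->L'->E->R'->G->plug->G
Char 7 ('F'): step: R->7, L=2; F->plug->F->R->D->L->G->refl->D->L'->H->R'->G->plug->G
Final: ciphertext=GGDCAGG, RIGHT=7, LEFT=2

Answer: GGDCAGG 7 2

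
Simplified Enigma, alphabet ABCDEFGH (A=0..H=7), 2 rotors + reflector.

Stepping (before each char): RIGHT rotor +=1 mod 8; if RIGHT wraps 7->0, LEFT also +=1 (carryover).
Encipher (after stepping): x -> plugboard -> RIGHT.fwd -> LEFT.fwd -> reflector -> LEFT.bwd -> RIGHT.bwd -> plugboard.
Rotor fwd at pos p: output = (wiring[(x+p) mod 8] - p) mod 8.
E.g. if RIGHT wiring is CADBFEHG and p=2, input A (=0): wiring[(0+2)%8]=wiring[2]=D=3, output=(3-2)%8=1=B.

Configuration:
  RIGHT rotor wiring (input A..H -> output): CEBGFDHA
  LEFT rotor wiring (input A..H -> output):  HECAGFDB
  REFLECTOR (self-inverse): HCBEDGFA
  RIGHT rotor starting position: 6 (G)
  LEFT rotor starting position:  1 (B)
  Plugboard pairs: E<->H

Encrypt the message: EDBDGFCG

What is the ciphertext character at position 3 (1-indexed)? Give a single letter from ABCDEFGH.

Char 1 ('E'): step: R->7, L=1; E->plug->H->R->A->L->D->refl->E->L'->E->R'->G->plug->G
Char 2 ('D'): step: R->0, L->2 (L advanced); D->plug->D->R->G->L->F->refl->G->L'->B->R'->C->plug->C
Char 3 ('B'): step: R->1, L=2; B->plug->B->R->A->L->A->refl->H->L'->F->R'->C->plug->C

C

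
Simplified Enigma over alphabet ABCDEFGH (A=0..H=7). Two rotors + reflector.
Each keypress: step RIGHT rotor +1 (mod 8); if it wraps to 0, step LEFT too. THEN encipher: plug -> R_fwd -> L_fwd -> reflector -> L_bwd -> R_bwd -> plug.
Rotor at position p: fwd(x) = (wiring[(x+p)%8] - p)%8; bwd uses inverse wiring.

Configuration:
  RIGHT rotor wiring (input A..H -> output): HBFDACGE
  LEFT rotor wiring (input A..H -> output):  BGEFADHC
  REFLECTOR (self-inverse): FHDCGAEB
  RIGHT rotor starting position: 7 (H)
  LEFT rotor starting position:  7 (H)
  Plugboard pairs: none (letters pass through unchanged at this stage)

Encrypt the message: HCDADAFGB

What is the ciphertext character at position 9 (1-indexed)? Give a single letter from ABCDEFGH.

Char 1 ('H'): step: R->0, L->0 (L advanced); H->plug->H->R->E->L->A->refl->F->L'->D->R'->D->plug->D
Char 2 ('C'): step: R->1, L=0; C->plug->C->R->C->L->E->refl->G->L'->B->R'->E->plug->E
Char 3 ('D'): step: R->2, L=0; D->plug->D->R->A->L->B->refl->H->L'->G->R'->C->plug->C
Char 4 ('A'): step: R->3, L=0; A->plug->A->R->A->L->B->refl->H->L'->G->R'->G->plug->G
Char 5 ('D'): step: R->4, L=0; D->plug->D->R->A->L->B->refl->H->L'->G->R'->B->plug->B
Char 6 ('A'): step: R->5, L=0; A->plug->A->R->F->L->D->refl->C->L'->H->R'->C->plug->C
Char 7 ('F'): step: R->6, L=0; F->plug->F->R->F->L->D->refl->C->L'->H->R'->E->plug->E
Char 8 ('G'): step: R->7, L=0; G->plug->G->R->D->L->F->refl->A->L'->E->R'->E->plug->E
Char 9 ('B'): step: R->0, L->1 (L advanced); B->plug->B->R->B->L->D->refl->C->L'->E->R'->H->plug->H

H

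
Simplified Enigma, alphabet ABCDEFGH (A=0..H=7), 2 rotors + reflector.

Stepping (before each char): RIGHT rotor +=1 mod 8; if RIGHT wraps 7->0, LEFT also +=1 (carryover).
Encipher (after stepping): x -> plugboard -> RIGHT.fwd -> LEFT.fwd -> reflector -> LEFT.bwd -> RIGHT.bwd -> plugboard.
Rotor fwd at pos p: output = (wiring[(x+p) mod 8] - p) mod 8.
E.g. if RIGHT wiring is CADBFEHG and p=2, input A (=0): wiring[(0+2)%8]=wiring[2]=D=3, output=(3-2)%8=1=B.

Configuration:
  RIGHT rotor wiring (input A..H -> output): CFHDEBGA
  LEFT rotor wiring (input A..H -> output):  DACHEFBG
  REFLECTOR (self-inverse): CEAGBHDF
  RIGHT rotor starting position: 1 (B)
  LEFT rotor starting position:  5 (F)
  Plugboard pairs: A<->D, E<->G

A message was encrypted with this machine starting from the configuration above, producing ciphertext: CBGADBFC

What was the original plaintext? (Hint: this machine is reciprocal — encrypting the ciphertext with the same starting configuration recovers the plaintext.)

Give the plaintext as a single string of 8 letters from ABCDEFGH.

Answer: BEDHEGAE

Derivation:
Char 1 ('C'): step: R->2, L=5; C->plug->C->R->C->L->B->refl->E->L'->B->R'->B->plug->B
Char 2 ('B'): step: R->3, L=5; B->plug->B->R->B->L->E->refl->B->L'->C->R'->G->plug->E
Char 3 ('G'): step: R->4, L=5; G->plug->E->R->G->L->C->refl->A->L'->A->R'->A->plug->D
Char 4 ('A'): step: R->5, L=5; A->plug->D->R->F->L->F->refl->H->L'->H->R'->H->plug->H
Char 5 ('D'): step: R->6, L=5; D->plug->A->R->A->L->A->refl->C->L'->G->R'->G->plug->E
Char 6 ('B'): step: R->7, L=5; B->plug->B->R->D->L->G->refl->D->L'->E->R'->E->plug->G
Char 7 ('F'): step: R->0, L->6 (L advanced); F->plug->F->R->B->L->A->refl->C->L'->D->R'->D->plug->A
Char 8 ('C'): step: R->1, L=6; C->plug->C->R->C->L->F->refl->H->L'->H->R'->G->plug->E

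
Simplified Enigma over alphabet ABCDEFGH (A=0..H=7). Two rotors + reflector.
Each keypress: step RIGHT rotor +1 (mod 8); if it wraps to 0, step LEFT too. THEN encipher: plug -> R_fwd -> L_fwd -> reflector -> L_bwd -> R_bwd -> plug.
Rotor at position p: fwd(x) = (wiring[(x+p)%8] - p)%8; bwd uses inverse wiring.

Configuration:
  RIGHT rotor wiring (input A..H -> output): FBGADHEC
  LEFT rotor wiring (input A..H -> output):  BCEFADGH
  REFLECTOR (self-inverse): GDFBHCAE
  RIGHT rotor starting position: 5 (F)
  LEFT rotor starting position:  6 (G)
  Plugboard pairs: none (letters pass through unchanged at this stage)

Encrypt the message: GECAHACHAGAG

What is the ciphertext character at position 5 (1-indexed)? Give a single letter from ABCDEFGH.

Char 1 ('G'): step: R->6, L=6; G->plug->G->R->F->L->H->refl->E->L'->D->R'->D->plug->D
Char 2 ('E'): step: R->7, L=6; E->plug->E->R->B->L->B->refl->D->L'->C->R'->C->plug->C
Char 3 ('C'): step: R->0, L->7 (L advanced); C->plug->C->R->G->L->E->refl->H->L'->H->R'->F->plug->F
Char 4 ('A'): step: R->1, L=7; A->plug->A->R->A->L->A->refl->G->L'->E->R'->H->plug->H
Char 5 ('H'): step: R->2, L=7; H->plug->H->R->H->L->H->refl->E->L'->G->R'->B->plug->B

B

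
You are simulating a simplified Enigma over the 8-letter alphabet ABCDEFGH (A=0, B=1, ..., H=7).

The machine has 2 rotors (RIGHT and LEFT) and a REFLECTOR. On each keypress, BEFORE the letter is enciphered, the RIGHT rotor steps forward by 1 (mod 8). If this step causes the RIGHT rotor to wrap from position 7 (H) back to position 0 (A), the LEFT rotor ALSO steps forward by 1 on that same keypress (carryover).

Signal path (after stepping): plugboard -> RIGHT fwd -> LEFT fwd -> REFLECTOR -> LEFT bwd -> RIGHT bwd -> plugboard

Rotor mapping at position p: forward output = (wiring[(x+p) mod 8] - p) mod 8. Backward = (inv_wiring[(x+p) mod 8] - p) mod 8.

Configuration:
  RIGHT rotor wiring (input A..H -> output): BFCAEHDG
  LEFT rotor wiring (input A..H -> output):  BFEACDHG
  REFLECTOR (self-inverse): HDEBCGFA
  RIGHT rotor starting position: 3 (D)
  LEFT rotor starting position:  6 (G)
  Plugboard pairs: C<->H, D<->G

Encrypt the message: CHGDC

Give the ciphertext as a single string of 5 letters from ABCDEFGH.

Answer: HDEBA

Derivation:
Char 1 ('C'): step: R->4, L=6; C->plug->H->R->E->L->G->refl->F->L'->H->R'->C->plug->H
Char 2 ('H'): step: R->5, L=6; H->plug->C->R->B->L->A->refl->H->L'->D->R'->G->plug->D
Char 3 ('G'): step: R->6, L=6; G->plug->D->R->H->L->F->refl->G->L'->E->R'->E->plug->E
Char 4 ('D'): step: R->7, L=6; D->plug->G->R->A->L->B->refl->D->L'->C->R'->B->plug->B
Char 5 ('C'): step: R->0, L->7 (L advanced); C->plug->H->R->G->L->E->refl->C->L'->B->R'->A->plug->A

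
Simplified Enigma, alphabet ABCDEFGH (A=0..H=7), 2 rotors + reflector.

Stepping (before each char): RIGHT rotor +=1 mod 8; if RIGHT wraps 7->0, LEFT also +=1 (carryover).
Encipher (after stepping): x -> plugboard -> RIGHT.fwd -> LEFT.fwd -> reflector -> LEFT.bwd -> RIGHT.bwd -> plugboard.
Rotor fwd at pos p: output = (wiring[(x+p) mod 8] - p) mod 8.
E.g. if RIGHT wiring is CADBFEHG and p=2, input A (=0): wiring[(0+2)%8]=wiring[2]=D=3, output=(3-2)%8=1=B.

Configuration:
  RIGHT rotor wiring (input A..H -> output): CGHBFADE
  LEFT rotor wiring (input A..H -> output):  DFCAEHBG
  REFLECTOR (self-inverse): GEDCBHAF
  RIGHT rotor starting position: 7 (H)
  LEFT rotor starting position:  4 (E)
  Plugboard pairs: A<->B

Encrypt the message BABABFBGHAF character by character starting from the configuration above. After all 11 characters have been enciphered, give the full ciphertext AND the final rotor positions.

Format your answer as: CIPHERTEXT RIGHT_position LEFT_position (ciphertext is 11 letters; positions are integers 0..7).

Answer: DCAEFEGECHC 2 6

Derivation:
Char 1 ('B'): step: R->0, L->5 (L advanced); B->plug->A->R->C->L->B->refl->E->L'->B->R'->D->plug->D
Char 2 ('A'): step: R->1, L=5; A->plug->B->R->G->L->D->refl->C->L'->A->R'->C->plug->C
Char 3 ('B'): step: R->2, L=5; B->plug->A->R->F->L->F->refl->H->L'->H->R'->B->plug->A
Char 4 ('A'): step: R->3, L=5; A->plug->B->R->C->L->B->refl->E->L'->B->R'->E->plug->E
Char 5 ('B'): step: R->4, L=5; B->plug->A->R->B->L->E->refl->B->L'->C->R'->F->plug->F
Char 6 ('F'): step: R->5, L=5; F->plug->F->R->C->L->B->refl->E->L'->B->R'->E->plug->E
Char 7 ('B'): step: R->6, L=5; B->plug->A->R->F->L->F->refl->H->L'->H->R'->G->plug->G
Char 8 ('G'): step: R->7, L=5; G->plug->G->R->B->L->E->refl->B->L'->C->R'->E->plug->E
Char 9 ('H'): step: R->0, L->6 (L advanced); H->plug->H->R->E->L->E->refl->B->L'->H->R'->C->plug->C
Char 10 ('A'): step: R->1, L=6; A->plug->B->R->G->L->G->refl->A->L'->B->R'->H->plug->H
Char 11 ('F'): step: R->2, L=6; F->plug->F->R->C->L->F->refl->H->L'->D->R'->C->plug->C
Final: ciphertext=DCAEFEGECHC, RIGHT=2, LEFT=6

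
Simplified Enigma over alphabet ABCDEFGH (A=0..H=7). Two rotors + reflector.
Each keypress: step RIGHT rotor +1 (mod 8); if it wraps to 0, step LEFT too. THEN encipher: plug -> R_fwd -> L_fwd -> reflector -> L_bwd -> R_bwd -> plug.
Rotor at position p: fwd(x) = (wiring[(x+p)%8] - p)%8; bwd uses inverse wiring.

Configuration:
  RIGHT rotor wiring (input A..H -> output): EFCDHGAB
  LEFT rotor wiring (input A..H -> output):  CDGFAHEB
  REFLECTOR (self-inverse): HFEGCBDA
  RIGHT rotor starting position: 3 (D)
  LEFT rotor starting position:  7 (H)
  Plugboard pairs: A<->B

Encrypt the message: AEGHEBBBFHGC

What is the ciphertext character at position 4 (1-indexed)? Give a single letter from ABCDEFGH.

Char 1 ('A'): step: R->4, L=7; A->plug->B->R->C->L->E->refl->C->L'->A->R'->E->plug->E
Char 2 ('E'): step: R->5, L=7; E->plug->E->R->A->L->C->refl->E->L'->C->R'->H->plug->H
Char 3 ('G'): step: R->6, L=7; G->plug->G->R->B->L->D->refl->G->L'->E->R'->E->plug->E
Char 4 ('H'): step: R->7, L=7; H->plug->H->R->B->L->D->refl->G->L'->E->R'->E->plug->E

E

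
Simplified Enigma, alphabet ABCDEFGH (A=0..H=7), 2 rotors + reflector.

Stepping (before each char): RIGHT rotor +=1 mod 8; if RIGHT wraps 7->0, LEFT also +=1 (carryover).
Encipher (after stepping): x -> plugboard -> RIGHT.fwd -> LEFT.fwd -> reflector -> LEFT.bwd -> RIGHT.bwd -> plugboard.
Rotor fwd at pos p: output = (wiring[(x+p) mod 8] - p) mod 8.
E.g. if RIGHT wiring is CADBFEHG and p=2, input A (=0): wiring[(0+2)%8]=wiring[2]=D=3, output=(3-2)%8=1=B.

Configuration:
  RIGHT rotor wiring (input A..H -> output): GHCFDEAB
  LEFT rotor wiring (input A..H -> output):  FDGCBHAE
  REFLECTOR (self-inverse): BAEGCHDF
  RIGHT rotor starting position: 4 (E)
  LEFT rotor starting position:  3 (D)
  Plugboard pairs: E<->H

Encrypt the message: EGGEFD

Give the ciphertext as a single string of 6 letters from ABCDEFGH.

Char 1 ('E'): step: R->5, L=3; E->plug->H->R->G->L->A->refl->B->L'->E->R'->C->plug->C
Char 2 ('G'): step: R->6, L=3; G->plug->G->R->F->L->C->refl->E->L'->C->R'->A->plug->A
Char 3 ('G'): step: R->7, L=3; G->plug->G->R->F->L->C->refl->E->L'->C->R'->A->plug->A
Char 4 ('E'): step: R->0, L->4 (L advanced); E->plug->H->R->B->L->D->refl->G->L'->H->R'->B->plug->B
Char 5 ('F'): step: R->1, L=4; F->plug->F->R->H->L->G->refl->D->L'->B->R'->B->plug->B
Char 6 ('D'): step: R->2, L=4; D->plug->D->R->C->L->E->refl->C->L'->G->R'->E->plug->H

Answer: CAABBH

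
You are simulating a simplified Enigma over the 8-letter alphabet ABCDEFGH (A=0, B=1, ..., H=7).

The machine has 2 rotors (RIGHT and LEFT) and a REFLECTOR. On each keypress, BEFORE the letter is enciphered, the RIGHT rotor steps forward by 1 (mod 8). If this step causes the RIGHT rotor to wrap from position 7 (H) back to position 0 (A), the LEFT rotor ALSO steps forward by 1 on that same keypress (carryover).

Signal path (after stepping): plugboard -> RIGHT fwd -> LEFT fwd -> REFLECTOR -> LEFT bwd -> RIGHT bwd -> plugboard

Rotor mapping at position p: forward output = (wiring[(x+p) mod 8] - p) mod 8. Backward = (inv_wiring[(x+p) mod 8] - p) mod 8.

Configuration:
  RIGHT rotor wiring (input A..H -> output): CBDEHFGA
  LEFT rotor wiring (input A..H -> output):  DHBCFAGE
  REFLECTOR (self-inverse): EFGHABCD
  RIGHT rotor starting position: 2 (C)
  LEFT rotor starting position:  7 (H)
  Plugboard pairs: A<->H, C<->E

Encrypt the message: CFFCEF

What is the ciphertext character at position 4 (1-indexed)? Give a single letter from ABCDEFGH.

Char 1 ('C'): step: R->3, L=7; C->plug->E->R->F->L->G->refl->C->L'->D->R'->D->plug->D
Char 2 ('F'): step: R->4, L=7; F->plug->F->R->F->L->G->refl->C->L'->D->R'->A->plug->H
Char 3 ('F'): step: R->5, L=7; F->plug->F->R->G->L->B->refl->F->L'->A->R'->A->plug->H
Char 4 ('C'): step: R->6, L=7; C->plug->E->R->F->L->G->refl->C->L'->D->R'->D->plug->D

D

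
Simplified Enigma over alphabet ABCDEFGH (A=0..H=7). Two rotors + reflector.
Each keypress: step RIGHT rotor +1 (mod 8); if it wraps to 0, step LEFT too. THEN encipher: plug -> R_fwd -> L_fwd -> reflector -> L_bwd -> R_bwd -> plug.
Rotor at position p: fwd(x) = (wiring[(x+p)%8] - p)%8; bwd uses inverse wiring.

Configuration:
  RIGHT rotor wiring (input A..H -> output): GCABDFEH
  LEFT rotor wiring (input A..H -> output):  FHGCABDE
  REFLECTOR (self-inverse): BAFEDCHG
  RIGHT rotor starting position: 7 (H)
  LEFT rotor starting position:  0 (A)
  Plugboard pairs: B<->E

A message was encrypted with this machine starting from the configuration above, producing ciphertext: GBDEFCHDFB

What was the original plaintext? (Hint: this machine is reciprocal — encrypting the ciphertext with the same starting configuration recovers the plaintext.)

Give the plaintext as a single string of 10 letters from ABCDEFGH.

Char 1 ('G'): step: R->0, L->1 (L advanced); G->plug->G->R->E->L->A->refl->B->L'->C->R'->B->plug->E
Char 2 ('B'): step: R->1, L=1; B->plug->E->R->E->L->A->refl->B->L'->C->R'->D->plug->D
Char 3 ('D'): step: R->2, L=1; D->plug->D->R->D->L->H->refl->G->L'->A->R'->H->plug->H
Char 4 ('E'): step: R->3, L=1; E->plug->B->R->A->L->G->refl->H->L'->D->R'->F->plug->F
Char 5 ('F'): step: R->4, L=1; F->plug->F->R->G->L->D->refl->E->L'->H->R'->A->plug->A
Char 6 ('C'): step: R->5, L=1; C->plug->C->R->C->L->B->refl->A->L'->E->R'->G->plug->G
Char 7 ('H'): step: R->6, L=1; H->plug->H->R->H->L->E->refl->D->L'->G->R'->A->plug->A
Char 8 ('D'): step: R->7, L=1; D->plug->D->R->B->L->F->refl->C->L'->F->R'->H->plug->H
Char 9 ('F'): step: R->0, L->2 (L advanced); F->plug->F->R->F->L->C->refl->F->L'->H->R'->H->plug->H
Char 10 ('B'): step: R->1, L=2; B->plug->E->R->E->L->B->refl->A->L'->B->R'->A->plug->A

Answer: EDHFAGAHHA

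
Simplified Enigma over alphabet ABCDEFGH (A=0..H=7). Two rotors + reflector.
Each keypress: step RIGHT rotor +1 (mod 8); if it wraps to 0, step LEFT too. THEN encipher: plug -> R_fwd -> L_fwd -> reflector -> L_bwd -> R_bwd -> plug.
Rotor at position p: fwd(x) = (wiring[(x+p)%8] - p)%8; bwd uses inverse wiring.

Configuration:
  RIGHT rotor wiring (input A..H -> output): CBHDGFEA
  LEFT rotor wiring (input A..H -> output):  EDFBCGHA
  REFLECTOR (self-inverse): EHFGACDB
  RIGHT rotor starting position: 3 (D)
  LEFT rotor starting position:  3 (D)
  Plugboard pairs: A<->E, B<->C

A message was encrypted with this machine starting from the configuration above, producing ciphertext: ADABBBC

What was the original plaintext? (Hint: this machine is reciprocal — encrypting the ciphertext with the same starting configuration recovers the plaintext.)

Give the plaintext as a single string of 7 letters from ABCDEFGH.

Answer: GHFDCEH

Derivation:
Char 1 ('A'): step: R->4, L=3; A->plug->E->R->G->L->A->refl->E->L'->D->R'->G->plug->G
Char 2 ('D'): step: R->5, L=3; D->plug->D->R->F->L->B->refl->H->L'->B->R'->H->plug->H
Char 3 ('A'): step: R->6, L=3; A->plug->E->R->B->L->H->refl->B->L'->F->R'->F->plug->F
Char 4 ('B'): step: R->7, L=3; B->plug->C->R->C->L->D->refl->G->L'->A->R'->D->plug->D
Char 5 ('B'): step: R->0, L->4 (L advanced); B->plug->C->R->H->L->F->refl->C->L'->B->R'->B->plug->C
Char 6 ('B'): step: R->1, L=4; B->plug->C->R->C->L->D->refl->G->L'->A->R'->A->plug->E
Char 7 ('C'): step: R->2, L=4; C->plug->B->R->B->L->C->refl->F->L'->H->R'->H->plug->H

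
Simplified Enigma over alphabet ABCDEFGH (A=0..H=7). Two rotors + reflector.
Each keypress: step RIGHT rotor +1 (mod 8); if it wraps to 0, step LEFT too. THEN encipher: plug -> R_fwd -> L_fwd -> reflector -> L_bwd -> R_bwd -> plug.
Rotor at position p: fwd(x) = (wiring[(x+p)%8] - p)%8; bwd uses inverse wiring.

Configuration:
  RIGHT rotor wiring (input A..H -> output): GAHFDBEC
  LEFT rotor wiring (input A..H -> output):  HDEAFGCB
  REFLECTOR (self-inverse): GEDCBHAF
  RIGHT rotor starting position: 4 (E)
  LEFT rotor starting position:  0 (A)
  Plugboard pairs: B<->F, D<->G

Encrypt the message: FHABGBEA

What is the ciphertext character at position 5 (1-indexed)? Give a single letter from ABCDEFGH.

Char 1 ('F'): step: R->5, L=0; F->plug->B->R->H->L->B->refl->E->L'->C->R'->F->plug->B
Char 2 ('H'): step: R->6, L=0; H->plug->H->R->D->L->A->refl->G->L'->F->R'->G->plug->D
Char 3 ('A'): step: R->7, L=0; A->plug->A->R->D->L->A->refl->G->L'->F->R'->H->plug->H
Char 4 ('B'): step: R->0, L->1 (L advanced); B->plug->F->R->B->L->D->refl->C->L'->A->R'->B->plug->F
Char 5 ('G'): step: R->1, L=1; G->plug->D->R->C->L->H->refl->F->L'->E->R'->C->plug->C

C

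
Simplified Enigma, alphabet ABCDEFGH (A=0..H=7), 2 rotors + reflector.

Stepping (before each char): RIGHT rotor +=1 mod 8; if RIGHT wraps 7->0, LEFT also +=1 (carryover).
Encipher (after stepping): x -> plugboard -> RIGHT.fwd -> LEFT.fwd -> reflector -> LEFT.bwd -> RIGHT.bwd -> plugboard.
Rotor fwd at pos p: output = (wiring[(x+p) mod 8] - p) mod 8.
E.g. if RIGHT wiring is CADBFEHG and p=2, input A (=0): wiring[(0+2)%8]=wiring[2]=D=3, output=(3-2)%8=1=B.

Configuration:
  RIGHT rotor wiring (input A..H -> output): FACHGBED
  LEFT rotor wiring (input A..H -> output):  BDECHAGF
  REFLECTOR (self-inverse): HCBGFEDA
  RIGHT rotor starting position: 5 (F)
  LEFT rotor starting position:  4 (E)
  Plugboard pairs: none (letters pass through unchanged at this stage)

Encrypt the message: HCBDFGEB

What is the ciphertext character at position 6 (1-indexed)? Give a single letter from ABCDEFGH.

Char 1 ('H'): step: R->6, L=4; H->plug->H->R->D->L->B->refl->C->L'->C->R'->D->plug->D
Char 2 ('C'): step: R->7, L=4; C->plug->C->R->B->L->E->refl->F->L'->E->R'->A->plug->A
Char 3 ('B'): step: R->0, L->5 (L advanced); B->plug->B->R->A->L->D->refl->G->L'->E->R'->G->plug->G
Char 4 ('D'): step: R->1, L=5; D->plug->D->R->F->L->H->refl->A->L'->C->R'->G->plug->G
Char 5 ('F'): step: R->2, L=5; F->plug->F->R->B->L->B->refl->C->L'->H->R'->D->plug->D
Char 6 ('G'): step: R->3, L=5; G->plug->G->R->F->L->H->refl->A->L'->C->R'->F->plug->F

F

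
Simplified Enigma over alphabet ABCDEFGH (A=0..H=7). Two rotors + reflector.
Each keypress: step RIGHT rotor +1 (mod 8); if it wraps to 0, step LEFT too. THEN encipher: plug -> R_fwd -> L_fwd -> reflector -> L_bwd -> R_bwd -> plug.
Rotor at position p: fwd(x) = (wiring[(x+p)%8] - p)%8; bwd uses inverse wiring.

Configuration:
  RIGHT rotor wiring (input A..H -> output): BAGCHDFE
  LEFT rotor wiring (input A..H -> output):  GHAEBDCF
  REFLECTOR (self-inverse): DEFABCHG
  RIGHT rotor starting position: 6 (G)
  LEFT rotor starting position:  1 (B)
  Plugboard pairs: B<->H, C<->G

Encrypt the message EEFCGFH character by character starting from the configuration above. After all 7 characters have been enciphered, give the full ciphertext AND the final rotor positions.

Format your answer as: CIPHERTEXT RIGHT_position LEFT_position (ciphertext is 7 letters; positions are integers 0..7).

Char 1 ('E'): step: R->7, L=1; E->plug->E->R->D->L->A->refl->D->L'->C->R'->B->plug->H
Char 2 ('E'): step: R->0, L->2 (L advanced); E->plug->E->R->H->L->F->refl->C->L'->B->R'->A->plug->A
Char 3 ('F'): step: R->1, L=2; F->plug->F->R->E->L->A->refl->D->L'->F->R'->B->plug->H
Char 4 ('C'): step: R->2, L=2; C->plug->G->R->H->L->F->refl->C->L'->B->R'->D->plug->D
Char 5 ('G'): step: R->3, L=2; G->plug->C->R->A->L->G->refl->H->L'->C->R'->D->plug->D
Char 6 ('F'): step: R->4, L=2; F->plug->F->R->E->L->A->refl->D->L'->F->R'->E->plug->E
Char 7 ('H'): step: R->5, L=2; H->plug->B->R->A->L->G->refl->H->L'->C->R'->H->plug->B
Final: ciphertext=HAHDDEB, RIGHT=5, LEFT=2

Answer: HAHDDEB 5 2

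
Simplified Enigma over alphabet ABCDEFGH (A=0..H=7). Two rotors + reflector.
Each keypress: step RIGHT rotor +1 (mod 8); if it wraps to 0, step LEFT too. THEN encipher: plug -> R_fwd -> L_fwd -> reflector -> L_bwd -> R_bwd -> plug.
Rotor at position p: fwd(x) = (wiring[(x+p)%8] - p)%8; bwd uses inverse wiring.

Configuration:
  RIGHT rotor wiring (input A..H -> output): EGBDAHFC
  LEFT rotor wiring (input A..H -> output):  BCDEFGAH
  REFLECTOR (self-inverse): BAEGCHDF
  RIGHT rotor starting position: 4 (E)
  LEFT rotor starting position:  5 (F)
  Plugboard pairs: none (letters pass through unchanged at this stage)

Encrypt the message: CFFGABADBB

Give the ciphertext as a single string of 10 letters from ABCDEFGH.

Char 1 ('C'): step: R->5, L=5; C->plug->C->R->F->L->G->refl->D->L'->B->R'->E->plug->E
Char 2 ('F'): step: R->6, L=5; F->plug->F->R->F->L->G->refl->D->L'->B->R'->H->plug->H
Char 3 ('F'): step: R->7, L=5; F->plug->F->R->B->L->D->refl->G->L'->F->R'->B->plug->B
Char 4 ('G'): step: R->0, L->6 (L advanced); G->plug->G->R->F->L->G->refl->D->L'->C->R'->H->plug->H
Char 5 ('A'): step: R->1, L=6; A->plug->A->R->F->L->G->refl->D->L'->C->R'->C->plug->C
Char 6 ('B'): step: R->2, L=6; B->plug->B->R->B->L->B->refl->A->L'->H->R'->A->plug->A
Char 7 ('A'): step: R->3, L=6; A->plug->A->R->A->L->C->refl->E->L'->D->R'->G->plug->G
Char 8 ('D'): step: R->4, L=6; D->plug->D->R->G->L->H->refl->F->L'->E->R'->A->plug->A
Char 9 ('B'): step: R->5, L=6; B->plug->B->R->A->L->C->refl->E->L'->D->R'->H->plug->H
Char 10 ('B'): step: R->6, L=6; B->plug->B->R->E->L->F->refl->H->L'->G->R'->C->plug->C

Answer: EHBHCAGAHC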